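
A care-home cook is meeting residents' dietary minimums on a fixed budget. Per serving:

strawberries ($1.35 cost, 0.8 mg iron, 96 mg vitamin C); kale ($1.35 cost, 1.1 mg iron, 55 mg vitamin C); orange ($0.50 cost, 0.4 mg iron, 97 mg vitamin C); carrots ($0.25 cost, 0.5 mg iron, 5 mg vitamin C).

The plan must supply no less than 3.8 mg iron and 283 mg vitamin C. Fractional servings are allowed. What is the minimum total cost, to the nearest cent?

Minimising a linear cost over {iron ≥ 3.8, vitamin C ≥ 283, servings ≥ 0} — the optimum is at a vertex, using one or two foods.
strawberries only: max(3.8/0.8, 283/96) = 4.75 servings → $6.41.
kale only: max(3.8/1.1, 283/55) = 5.145 servings → $6.95.
orange only: max(3.8/0.4, 283/97) = 9.5 servings → $4.75.
carrots only: max(3.8/0.5, 283/5) = 56.6 servings → $14.15.
strawberries + kale with both tight: 1.661 servings and 2.247 servings → $5.28.
strawberries + orange with both targets exact would need a negative amount; discard.
strawberries + carrots with both tight: 2.784 servings and 3.145 servings → $4.54.
kale + orange with both tight: 3.015 servings and 1.208 servings → $4.67.
kale + carrots: intersection lies outside the first quadrant.
orange + carrots with both tight: 2.634 servings and 5.492 servings → $2.69.
Cheapest feasible corner: $2.69.

$2.69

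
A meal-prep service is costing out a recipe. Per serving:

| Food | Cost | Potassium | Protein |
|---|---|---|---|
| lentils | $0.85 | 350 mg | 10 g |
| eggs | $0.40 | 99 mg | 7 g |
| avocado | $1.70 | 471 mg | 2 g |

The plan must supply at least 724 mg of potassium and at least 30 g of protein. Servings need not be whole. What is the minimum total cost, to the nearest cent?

At the optimum either one food covers both requirements or two foods hit both targets exactly; no other combination can be cheaper.
lentils only: max(724/350, 30/10) = 3 servings → $2.55.
eggs only: max(724/99, 30/7) = 7.313 servings → $2.93.
avocado only: max(724/471, 30/2) = 15 servings → $25.50.
lentils + eggs with both tight: 1.437 servings and 2.233 servings → $2.11.
lentils + avocado: the both-tight solution has a negative serving — not a feasible corner.
eggs + avocado with both tight: 4.092 servings and 0.677 servings → $2.79.
The minimum over all feasible corners is $2.11.

$2.11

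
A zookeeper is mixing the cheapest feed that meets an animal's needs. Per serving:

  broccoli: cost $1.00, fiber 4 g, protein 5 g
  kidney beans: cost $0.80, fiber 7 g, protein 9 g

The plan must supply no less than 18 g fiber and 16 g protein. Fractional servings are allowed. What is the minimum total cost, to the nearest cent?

broccoli only: max(18/4, 16/5) = 4.5 servings → $4.50.
kidney beans only: max(18/7, 16/9) = 2.571 servings → $2.06.
broccoli + kidney beans with both targets exact would need a negative amount; discard.
So the least-cost plan costs $2.06.

$2.06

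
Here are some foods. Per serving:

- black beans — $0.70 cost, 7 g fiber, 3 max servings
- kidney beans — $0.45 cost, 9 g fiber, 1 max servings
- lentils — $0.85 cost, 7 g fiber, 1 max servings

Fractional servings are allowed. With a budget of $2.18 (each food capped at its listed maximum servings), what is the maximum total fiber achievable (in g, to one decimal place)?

26.3 g

Fiber per dollar: kidney beans 20, black beans 10, lentils 8.235.
Take 1 serving of kidney beans: spends $0.45, +9.0 g fiber (running total 9.0 g).
Take 2.471 servings of black beans: spends $1.73, +17.3 g fiber (running total 26.3 g).
Filling greedily by fiber-per-dollar is optimal for one linear limit, giving 26.3 g.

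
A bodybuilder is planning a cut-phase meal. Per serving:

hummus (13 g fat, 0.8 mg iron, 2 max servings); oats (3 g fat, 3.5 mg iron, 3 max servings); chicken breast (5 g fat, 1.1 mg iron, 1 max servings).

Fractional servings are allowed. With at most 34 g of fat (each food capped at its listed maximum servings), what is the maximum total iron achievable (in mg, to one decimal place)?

Iron per g fat: oats 1.167, chicken breast 0.22, hummus 0.06154.
Take 3 servings of oats: uses 9 g fat, +10.5 mg iron (running total 10.5 mg).
Take 1 serving of chicken breast: uses 5 g fat, +1.1 mg iron (running total 11.6 mg).
Take 1.538 servings of hummus: uses 20 g fat, +1.2 mg iron (running total 12.8 mg).
Greedy by best ratio exhausts the fat allowance optimally: 12.8 mg.

12.8 mg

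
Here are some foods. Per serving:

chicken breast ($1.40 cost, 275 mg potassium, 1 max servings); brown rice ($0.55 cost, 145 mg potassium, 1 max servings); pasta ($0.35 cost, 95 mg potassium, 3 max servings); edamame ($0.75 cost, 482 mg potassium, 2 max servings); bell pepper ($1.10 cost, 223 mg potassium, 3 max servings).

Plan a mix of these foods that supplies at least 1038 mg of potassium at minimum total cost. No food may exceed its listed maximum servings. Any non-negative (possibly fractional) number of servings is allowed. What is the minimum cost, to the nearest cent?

Cost per mg of potassium: edamame $0.0016, pasta $0.0037, brown rice $0.0038, bell pepper $0.0049, chicken breast $0.0051.
Take 2 servings of edamame: +964.0 mg potassium for $1.50 (total $1.50, still need 74.0 mg).
Take 0.7789 servings of pasta: +74.0 mg potassium for $0.27 (total $1.77, still need 0.0 mg).
Greedy by cheapest-per-mg is optimal for a single linear constraint, so the minimum cost is $1.77.

$1.77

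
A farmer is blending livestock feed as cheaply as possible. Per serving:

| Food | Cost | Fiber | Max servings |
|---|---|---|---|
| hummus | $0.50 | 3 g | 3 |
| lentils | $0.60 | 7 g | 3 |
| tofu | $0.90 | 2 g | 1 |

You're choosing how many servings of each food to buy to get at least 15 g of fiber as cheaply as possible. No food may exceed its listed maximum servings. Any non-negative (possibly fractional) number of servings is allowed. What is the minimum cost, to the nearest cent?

$1.29

Cost per g of fiber: lentils $0.0857, hummus $0.1667, tofu $0.4500.
Take 2.143 servings of lentils: +15.0 g fiber for $1.29 (total $1.29, still need 0.0 g).
Filling from the cheapest source first is optimal under one linear minimum: $1.29.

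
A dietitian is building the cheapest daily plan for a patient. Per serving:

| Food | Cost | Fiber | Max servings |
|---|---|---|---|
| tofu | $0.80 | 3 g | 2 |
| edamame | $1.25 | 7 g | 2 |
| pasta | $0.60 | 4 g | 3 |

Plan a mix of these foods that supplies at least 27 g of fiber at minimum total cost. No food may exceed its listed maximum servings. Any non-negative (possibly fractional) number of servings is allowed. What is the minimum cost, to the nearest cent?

Cost per g of fiber: pasta $0.1500, edamame $0.1786, tofu $0.2667.
Take 3 servings of pasta: +12.0 g fiber for $1.80 (total $1.80, still need 15.0 g).
Take 2 servings of edamame: +14.0 g fiber for $2.50 (total $4.30, still need 1.0 g).
Take 0.3333 servings of tofu: +1.0 g fiber for $0.27 (total $4.57, still need 0.0 g).
Greedy by cheapest-per-g is optimal for a single linear constraint, so the minimum cost is $4.57.

$4.57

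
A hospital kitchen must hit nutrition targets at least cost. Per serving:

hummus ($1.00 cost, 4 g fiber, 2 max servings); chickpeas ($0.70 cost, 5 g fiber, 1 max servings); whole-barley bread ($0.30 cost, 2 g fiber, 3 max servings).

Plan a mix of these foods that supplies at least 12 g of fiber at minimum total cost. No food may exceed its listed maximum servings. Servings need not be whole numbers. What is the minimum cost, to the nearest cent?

$1.85

Cost per g of fiber: chickpeas $0.1400, whole-barley bread $0.1500, hummus $0.2500.
Take 1 serving of chickpeas: +5.0 g fiber for $0.70 (total $0.70, still need 7.0 g).
Take 3 servings of whole-barley bread: +6.0 g fiber for $0.90 (total $1.60, still need 1.0 g).
Take 0.25 servings of hummus: +1.0 g fiber for $0.25 (total $1.85, still need 0.0 g).
Greedy by cheapest-per-g is optimal for a single linear constraint, so the minimum cost is $1.85.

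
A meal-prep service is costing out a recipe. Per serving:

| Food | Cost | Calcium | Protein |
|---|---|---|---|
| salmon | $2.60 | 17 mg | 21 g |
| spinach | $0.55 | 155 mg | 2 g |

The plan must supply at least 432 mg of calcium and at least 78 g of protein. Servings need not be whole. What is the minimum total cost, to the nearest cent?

$10.38

For a min-cost LP with two ≥-constraints, a basic feasible solution has at most two positive variables.
salmon only: max(432/17, 78/21) = 25.41 servings → $66.07.
spinach only: max(432/155, 78/2) = 39 servings → $21.45.
salmon + spinach with both tight: 3.485 servings and 2.405 servings → $10.38.
Cheapest feasible corner: $10.38.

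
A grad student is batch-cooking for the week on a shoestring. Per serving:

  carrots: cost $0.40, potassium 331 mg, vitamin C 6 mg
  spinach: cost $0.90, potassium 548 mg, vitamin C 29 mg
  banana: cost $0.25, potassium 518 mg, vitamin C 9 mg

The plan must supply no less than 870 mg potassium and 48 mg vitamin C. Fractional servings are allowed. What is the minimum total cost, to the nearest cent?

The cheapest plan sits at a corner of the feasible region — with two constraints it uses at most two foods.
carrots only: max(870/331, 48/6) = 8 servings → $3.20.
spinach only: max(870/548, 48/29) = 1.655 servings → $1.49.
banana only: max(870/518, 48/9) = 5.333 servings → $1.33.
carrots + spinach: the both-tight solution has a negative serving — not a feasible corner.
carrots + banana: the both-tight solution has a negative serving — not a feasible corner.
spinach + banana with both targets exact would need a negative amount; discard.
Cheapest feasible corner: $1.33.

$1.33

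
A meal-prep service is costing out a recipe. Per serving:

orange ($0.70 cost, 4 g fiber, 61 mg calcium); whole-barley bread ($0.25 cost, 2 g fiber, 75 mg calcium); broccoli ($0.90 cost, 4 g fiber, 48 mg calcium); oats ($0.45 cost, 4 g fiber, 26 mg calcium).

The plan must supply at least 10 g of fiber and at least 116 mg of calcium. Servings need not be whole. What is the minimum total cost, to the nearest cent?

An LP optimum is at a vertex; with two nutrient constraints at most two foods are used. Check each candidate.
orange only: max(10/4, 116/61) = 2.5 servings → $1.75.
whole-barley bread only: max(10/2, 116/75) = 5 servings → $1.25.
broccoli only: max(10/4, 116/48) = 2.5 servings → $2.25.
oats only: max(10/4, 116/26) = 4.462 servings → $2.01.
orange + whole-barley bread: the both-tight solution has a negative serving — not a feasible corner.
orange + broccoli: intersection lies outside the first quadrant.
orange + oats with both tight: 1.457 servings and 1.043 servings → $1.49.
whole-barley bread + broccoli: intersection lies outside the first quadrant.
whole-barley bread + oats with both tight: 0.8226 servings and 2.089 servings → $1.15.
broccoli + oats with both tight: 2.318 servings and 0.1818 servings → $2.17.
Cheapest feasible corner: $1.15.

$1.15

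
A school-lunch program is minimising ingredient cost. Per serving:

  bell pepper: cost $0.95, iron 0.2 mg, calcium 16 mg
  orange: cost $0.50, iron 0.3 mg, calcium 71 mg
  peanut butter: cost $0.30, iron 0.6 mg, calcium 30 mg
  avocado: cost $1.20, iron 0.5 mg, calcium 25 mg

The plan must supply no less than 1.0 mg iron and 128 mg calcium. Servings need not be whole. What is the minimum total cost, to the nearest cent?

Minimising a linear cost over {iron ≥ 1.0, calcium ≥ 128, servings ≥ 0} — the optimum is at a vertex, using one or two foods.
bell pepper only: max(1.0/0.2, 128/16) = 8 servings → $7.60.
orange only: max(1.0/0.3, 128/71) = 3.333 servings → $1.67.
peanut butter only: max(1.0/0.6, 128/30) = 4.267 servings → $1.28.
avocado only: max(1.0/0.5, 128/25) = 5.12 servings → $6.14.
bell pepper + orange with both tight: 3.468 servings and 1.021 servings → $3.81.
bell pepper + peanut butter: the both-tight solution has a negative serving — not a feasible corner.
bell pepper + avocado: intersection lies outside the first quadrant.
orange + peanut butter with both tight: 1.393 servings and 0.9702 servings → $0.99.
orange + avocado with both tight: 1.393 servings and 1.164 servings → $2.09.
peanut butter + avocado (both tight): parallel constraints — no distinct corner.
The minimum over all feasible corners is $0.99.

$0.99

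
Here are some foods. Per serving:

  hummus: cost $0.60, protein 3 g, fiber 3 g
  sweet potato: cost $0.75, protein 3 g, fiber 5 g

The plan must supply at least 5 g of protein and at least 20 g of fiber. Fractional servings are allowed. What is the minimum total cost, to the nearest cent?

$3.00

A basic optimal solution has at most two foods positive. Try each food alone and each pair with both targets met exactly.
hummus only: max(5/3, 20/3) = 6.667 servings → $4.00.
sweet potato only: max(5/3, 20/5) = 4 servings → $3.00.
hummus + sweet potato: intersection lies outside the first quadrant.
The minimum over all feasible corners is $3.00.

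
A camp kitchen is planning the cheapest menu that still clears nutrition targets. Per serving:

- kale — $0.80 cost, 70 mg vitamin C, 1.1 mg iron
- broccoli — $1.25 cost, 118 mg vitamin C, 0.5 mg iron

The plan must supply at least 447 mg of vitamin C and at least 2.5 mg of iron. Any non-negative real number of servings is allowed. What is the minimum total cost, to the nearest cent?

The cheapest plan sits at a corner of the feasible region — with two constraints it uses at most two foods.
kale only: max(447/70, 2.5/1.1) = 6.386 servings → $5.11.
broccoli only: max(447/118, 2.5/0.5) = 5 servings → $6.25.
kale + broccoli with both tight: 0.7542 servings and 3.341 servings → $4.78.
Cheapest feasible corner: $4.78.

$4.78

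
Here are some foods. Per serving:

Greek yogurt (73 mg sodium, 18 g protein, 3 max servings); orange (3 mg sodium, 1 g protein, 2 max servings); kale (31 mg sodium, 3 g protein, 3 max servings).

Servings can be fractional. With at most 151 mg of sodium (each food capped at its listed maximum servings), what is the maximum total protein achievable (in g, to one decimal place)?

37.8 g

Protein per mg sodium: orange 0.3333, Greek yogurt 0.2466, kale 0.09677.
Take 2 servings of orange: uses 6 mg sodium, +2.0 g protein (running total 2.0 g).
Take 1.986 servings of Greek yogurt: uses 145 mg sodium, +35.8 g protein (running total 37.8 g).
Greedy by best ratio exhausts the sodium allowance optimally: 37.8 g.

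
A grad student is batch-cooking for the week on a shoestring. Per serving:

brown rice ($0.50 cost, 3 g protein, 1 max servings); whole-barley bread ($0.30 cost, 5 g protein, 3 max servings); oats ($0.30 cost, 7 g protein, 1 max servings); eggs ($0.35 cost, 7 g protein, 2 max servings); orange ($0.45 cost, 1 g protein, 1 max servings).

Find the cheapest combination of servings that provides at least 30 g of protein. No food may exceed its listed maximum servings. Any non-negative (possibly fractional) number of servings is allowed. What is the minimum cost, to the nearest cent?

$1.54

Cost per g of protein: oats $0.0429, eggs $0.0500, whole-barley bread $0.0600, brown rice $0.1667, orange $0.4500.
Take 1 serving of oats: +7.0 g protein for $0.30 (total $0.30, still need 23.0 g).
Take 2 servings of eggs: +14.0 g protein for $0.70 (total $1.00, still need 9.0 g).
Take 1.8 servings of whole-barley bread: +9.0 g protein for $0.54 (total $1.54, still need 0.0 g).
Greedy by cheapest-per-g is optimal for a single linear constraint, so the minimum cost is $1.54.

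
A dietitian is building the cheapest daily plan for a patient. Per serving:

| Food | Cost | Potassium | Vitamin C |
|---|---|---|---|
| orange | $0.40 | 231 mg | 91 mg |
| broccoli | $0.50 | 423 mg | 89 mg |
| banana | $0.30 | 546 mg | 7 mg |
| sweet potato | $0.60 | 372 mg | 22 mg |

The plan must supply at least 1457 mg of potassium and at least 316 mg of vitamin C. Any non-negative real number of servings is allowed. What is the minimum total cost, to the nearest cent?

$1.72

This is a tiny linear program; its minimum lies at a vertex of the feasible set. List the vertices and price them.
orange only: max(1457/231, 316/91) = 6.307 servings → $2.52.
broccoli only: max(1457/423, 316/89) = 3.551 servings → $1.78.
banana only: max(1457/546, 316/7) = 45.14 servings → $13.54.
sweet potato only: max(1457/372, 316/22) = 14.36 servings → $8.62.
orange + broccoli with both tight: 0.2228 servings and 3.323 servings → $1.75.
orange + banana with both tight: 3.377 servings and 1.24 servings → $1.72.
orange + sweet potato with both tight: 2.972 servings and 2.071 servings → $2.43.
broccoli + banana: intersection lies outside the first quadrant.
broccoli + sweet potato: the both-tight solution has a negative serving — not a feasible corner.
banana + sweet potato with both targets exact would need a negative amount; discard.
The minimum over all feasible corners is $1.72.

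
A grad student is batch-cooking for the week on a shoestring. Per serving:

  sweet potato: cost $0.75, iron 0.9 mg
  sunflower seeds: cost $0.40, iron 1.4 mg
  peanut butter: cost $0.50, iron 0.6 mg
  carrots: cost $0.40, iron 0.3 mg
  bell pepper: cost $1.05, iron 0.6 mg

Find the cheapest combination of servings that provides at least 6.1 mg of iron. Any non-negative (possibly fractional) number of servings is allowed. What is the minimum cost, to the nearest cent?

Cost per mg of iron: sunflower seeds $0.2857, sweet potato $0.8333, peanut butter $0.8333, carrots $1.3333, bell pepper $1.7500.
With no serving limits, use only sunflower seeds: 6.1 mg / 1.4 mg = 4.357 servings × $0.40 = $1.74.

$1.74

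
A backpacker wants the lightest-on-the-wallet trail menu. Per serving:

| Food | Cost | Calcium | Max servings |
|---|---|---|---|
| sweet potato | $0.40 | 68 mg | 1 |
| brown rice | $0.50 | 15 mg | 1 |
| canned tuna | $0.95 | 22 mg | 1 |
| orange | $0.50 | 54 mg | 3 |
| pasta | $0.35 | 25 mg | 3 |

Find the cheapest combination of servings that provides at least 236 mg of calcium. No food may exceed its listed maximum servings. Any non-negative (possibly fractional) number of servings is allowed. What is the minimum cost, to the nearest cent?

Cost per mg of calcium: sweet potato $0.0059, orange $0.0093, pasta $0.0140, brown rice $0.0333, canned tuna $0.0432.
Take 1 serving of sweet potato: +68.0 mg calcium for $0.40 (total $0.40, still need 168.0 mg).
Take 3 servings of orange: +162.0 mg calcium for $1.50 (total $1.90, still need 6.0 mg).
Take 0.24 servings of pasta: +6.0 mg calcium for $0.08 (total $1.98, still need 0.0 mg).
Greedy by cheapest-per-mg is optimal for a single linear constraint, so the minimum cost is $1.98.

$1.98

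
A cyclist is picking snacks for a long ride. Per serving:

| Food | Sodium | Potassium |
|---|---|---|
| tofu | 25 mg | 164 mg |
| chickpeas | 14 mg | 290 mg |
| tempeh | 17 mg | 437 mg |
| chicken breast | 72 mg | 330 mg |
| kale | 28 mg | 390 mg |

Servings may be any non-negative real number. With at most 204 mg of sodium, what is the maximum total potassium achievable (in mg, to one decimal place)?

Potassium per mg sodium: tempeh 25.71, chickpeas 20.71, kale 13.93, tofu 6.56, chicken breast 4.583.
With no serving limits, spend the whole sodium allowance on tempeh: 204 mg / 17 mg × 437 mg = 5244.0 mg.

5244.0 mg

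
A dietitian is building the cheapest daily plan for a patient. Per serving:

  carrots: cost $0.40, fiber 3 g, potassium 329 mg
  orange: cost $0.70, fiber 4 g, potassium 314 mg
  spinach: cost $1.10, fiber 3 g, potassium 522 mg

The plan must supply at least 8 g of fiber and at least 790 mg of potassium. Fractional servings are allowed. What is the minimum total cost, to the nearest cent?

$1.07

A basic optimal solution has at most two foods positive. Try each food alone and each pair with both targets met exactly.
carrots only: max(8/3, 790/329) = 2.667 servings → $1.07.
orange only: max(8/4, 790/314) = 2.516 servings → $1.76.
spinach only: max(8/3, 790/522) = 2.667 servings → $2.93.
carrots + orange with both tight: 1.733 servings and 0.7005 servings → $1.18.
carrots + spinach: intersection lies outside the first quadrant.
orange + spinach with both tight: 1.576 servings and 0.5654 servings → $1.73.
The minimum over all feasible corners is $1.07.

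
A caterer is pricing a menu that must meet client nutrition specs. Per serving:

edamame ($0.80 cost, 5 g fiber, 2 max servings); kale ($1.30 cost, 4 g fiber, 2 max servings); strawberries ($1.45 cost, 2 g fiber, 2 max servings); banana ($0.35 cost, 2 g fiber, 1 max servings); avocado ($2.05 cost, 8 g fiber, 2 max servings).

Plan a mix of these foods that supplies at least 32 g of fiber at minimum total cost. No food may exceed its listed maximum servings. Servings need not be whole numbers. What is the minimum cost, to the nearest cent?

Cost per g of fiber: edamame $0.1600, banana $0.1750, avocado $0.2562, kale $0.3250, strawberries $0.7250.
Take 2 servings of edamame: +10.0 g fiber for $1.60 (total $1.60, still need 22.0 g).
Take 1 serving of banana: +2.0 g fiber for $0.35 (total $1.95, still need 20.0 g).
Take 2 servings of avocado: +16.0 g fiber for $4.10 (total $6.05, still need 4.0 g).
Take 1 serving of kale: +4.0 g fiber for $1.30 (total $7.35, still need 0.0 g).
Filling from the cheapest source first is optimal under one linear minimum: $7.35.

$7.35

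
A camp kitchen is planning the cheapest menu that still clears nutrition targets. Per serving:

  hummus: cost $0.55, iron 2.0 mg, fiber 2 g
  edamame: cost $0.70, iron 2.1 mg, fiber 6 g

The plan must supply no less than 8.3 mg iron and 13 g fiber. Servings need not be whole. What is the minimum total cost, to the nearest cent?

Two binding constraints pin down two serving amounts, so the optimal mix uses at most two foods. The candidates are each food alone (scaled to the tighter of iron/fiber) and each pair with both constraints tight.
hummus only: max(8.3/2.0, 13/2) = 6.5 servings → $3.58.
edamame only: max(8.3/2.1, 13/6) = 3.952 servings → $2.77.
hummus + edamame with both tight: 2.885 servings and 1.205 servings → $2.43.
The minimum over all feasible corners is $2.43.

$2.43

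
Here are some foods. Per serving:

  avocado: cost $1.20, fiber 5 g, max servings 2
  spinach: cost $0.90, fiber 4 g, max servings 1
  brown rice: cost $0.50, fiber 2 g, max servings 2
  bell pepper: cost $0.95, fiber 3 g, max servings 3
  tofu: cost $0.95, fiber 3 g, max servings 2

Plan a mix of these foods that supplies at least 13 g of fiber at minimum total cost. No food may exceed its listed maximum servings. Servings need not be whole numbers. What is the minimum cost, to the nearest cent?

Cost per g of fiber: spinach $0.2250, avocado $0.2400, brown rice $0.2500, bell pepper $0.3167, tofu $0.3167.
Take 1 serving of spinach: +4.0 g fiber for $0.90 (total $0.90, still need 9.0 g).
Take 1.8 servings of avocado: +9.0 g fiber for $2.16 (total $3.06, still need 0.0 g).
Filling from the cheapest source first is optimal under one linear minimum: $3.06.

$3.06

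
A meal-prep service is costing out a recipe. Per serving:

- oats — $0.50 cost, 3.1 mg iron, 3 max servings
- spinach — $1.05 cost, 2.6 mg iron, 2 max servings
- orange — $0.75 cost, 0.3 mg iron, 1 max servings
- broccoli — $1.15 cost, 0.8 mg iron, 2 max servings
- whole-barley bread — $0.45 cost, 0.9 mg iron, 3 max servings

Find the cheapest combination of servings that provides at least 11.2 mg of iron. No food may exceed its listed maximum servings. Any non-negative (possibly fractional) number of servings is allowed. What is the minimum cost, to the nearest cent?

Cost per mg of iron: oats $0.1613, spinach $0.4038, whole-barley bread $0.5000, broccoli $1.4375, orange $2.5000.
Take 3 servings of oats: +9.3 mg iron for $1.50 (total $1.50, still need 1.9 mg).
Take 0.7308 servings of spinach: +1.9 mg iron for $0.77 (total $2.27, still need 0.0 mg).
Filling from the cheapest source first is optimal under one linear minimum: $2.27.

$2.27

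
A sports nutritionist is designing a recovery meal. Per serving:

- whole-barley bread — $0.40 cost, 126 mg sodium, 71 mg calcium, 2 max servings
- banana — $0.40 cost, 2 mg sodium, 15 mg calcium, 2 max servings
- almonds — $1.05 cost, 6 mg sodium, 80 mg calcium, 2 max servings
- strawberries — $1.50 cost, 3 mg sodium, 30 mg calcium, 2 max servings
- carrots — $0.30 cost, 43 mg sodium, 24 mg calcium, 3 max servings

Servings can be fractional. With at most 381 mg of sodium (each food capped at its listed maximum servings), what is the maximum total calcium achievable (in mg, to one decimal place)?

Calcium per mg sodium: almonds 13.33, strawberries 10, banana 7.5, whole-barley bread 0.5635, carrots 0.5581.
Take 2 servings of almonds: uses 12 mg sodium, +160.0 mg calcium (running total 160.0 mg).
Take 2 servings of strawberries: uses 6 mg sodium, +60.0 mg calcium (running total 220.0 mg).
Take 2 servings of banana: uses 4 mg sodium, +30.0 mg calcium (running total 250.0 mg).
Take 2 servings of whole-barley bread: uses 252 mg sodium, +142.0 mg calcium (running total 392.0 mg).
Take 2.488 servings of carrots: uses 107 mg sodium, +59.7 mg calcium (running total 451.7 mg).
Filling greedily by calcium-per-mg sodium is optimal for one linear limit, giving 451.7 mg.

451.7 mg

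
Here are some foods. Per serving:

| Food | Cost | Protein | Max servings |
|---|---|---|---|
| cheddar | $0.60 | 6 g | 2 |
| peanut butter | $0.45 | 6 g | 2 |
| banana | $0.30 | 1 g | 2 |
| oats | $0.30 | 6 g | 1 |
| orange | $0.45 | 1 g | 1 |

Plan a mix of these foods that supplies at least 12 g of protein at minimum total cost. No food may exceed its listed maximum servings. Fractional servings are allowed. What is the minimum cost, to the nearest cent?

$0.75

Cost per g of protein: oats $0.0500, peanut butter $0.0750, cheddar $0.1000, banana $0.3000, orange $0.4500.
Take 1 serving of oats: +6.0 g protein for $0.30 (total $0.30, still need 6.0 g).
Take 1 serving of peanut butter: +6.0 g protein for $0.45 (total $0.75, still need 0.0 g).
Filling from the cheapest source first is optimal under one linear minimum: $0.75.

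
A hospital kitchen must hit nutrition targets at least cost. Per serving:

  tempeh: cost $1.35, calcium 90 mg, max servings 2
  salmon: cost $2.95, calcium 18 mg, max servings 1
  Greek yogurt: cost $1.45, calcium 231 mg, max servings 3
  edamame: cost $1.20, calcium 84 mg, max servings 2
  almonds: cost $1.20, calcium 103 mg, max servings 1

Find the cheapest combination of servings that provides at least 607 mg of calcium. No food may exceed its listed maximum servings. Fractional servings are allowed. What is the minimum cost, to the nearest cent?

Cost per mg of calcium: Greek yogurt $0.0063, almonds $0.0117, edamame $0.0143, tempeh $0.0150, salmon $0.1639.
Take 2.628 servings of Greek yogurt: +607.0 mg calcium for $3.81 (total $3.81, still need 0.0 mg).
Filling from the cheapest source first is optimal under one linear minimum: $3.81.

$3.81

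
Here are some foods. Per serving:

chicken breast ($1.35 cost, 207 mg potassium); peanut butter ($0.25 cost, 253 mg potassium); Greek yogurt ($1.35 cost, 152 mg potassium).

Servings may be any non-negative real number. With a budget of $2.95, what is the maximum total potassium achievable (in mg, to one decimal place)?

Potassium per dollar: peanut butter 1012, chicken breast 153.3, Greek yogurt 112.6.
With no serving limits, spend the whole cost allowance on peanut butter: $2.95 / $0.25 × 253 mg = 2985.4 mg.

2985.4 mg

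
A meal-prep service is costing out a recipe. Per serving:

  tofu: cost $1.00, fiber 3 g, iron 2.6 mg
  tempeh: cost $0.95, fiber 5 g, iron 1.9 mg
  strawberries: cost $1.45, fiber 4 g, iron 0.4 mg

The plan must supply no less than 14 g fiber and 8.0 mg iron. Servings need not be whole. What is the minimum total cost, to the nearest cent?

For a min-cost LP with two ≥-constraints, a basic feasible solution has at most two positive variables.
tofu only: max(14/3, 8.0/2.6) = 4.667 servings → $4.67.
tempeh only: max(14/5, 8.0/1.9) = 4.211 servings → $4.00.
strawberries only: max(14/4, 8.0/0.4) = 20 servings → $29.00.
tofu + tempeh with both tight: 1.836 servings and 1.699 servings → $3.45.
tofu + strawberries with both tight: 2.87 servings and 1.348 servings → $4.82.
tempeh + strawberries: intersection lies outside the first quadrant.
The minimum over all feasible corners is $3.45.

$3.45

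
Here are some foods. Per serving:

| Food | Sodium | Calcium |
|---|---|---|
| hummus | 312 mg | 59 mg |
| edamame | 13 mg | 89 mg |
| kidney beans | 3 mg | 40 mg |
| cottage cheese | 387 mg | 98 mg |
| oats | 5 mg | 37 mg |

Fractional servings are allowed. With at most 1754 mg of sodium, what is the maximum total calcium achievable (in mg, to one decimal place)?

23386.7 mg

Calcium per mg sodium: kidney beans 13.33, oats 7.4, edamame 6.846, cottage cheese 0.2532, hummus 0.1891.
With no serving limits, spend the whole sodium allowance on kidney beans: 1754 mg / 3 mg × 40 mg = 23386.7 mg.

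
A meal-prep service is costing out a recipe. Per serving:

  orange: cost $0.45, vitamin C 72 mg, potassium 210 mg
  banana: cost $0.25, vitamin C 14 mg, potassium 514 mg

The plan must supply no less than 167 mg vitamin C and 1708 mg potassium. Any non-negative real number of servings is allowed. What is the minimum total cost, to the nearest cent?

$1.46

Check every corner: each single food scaled to meet both minima, and each pair solved so both constraints bind.
orange only: max(167/72, 1708/210) = 8.133 servings → $3.66.
banana only: max(167/14, 1708/514) = 11.93 servings → $2.98.
orange + banana with both tight: 1.818 servings and 2.58 servings → $1.46.
Cheapest feasible corner: $1.46.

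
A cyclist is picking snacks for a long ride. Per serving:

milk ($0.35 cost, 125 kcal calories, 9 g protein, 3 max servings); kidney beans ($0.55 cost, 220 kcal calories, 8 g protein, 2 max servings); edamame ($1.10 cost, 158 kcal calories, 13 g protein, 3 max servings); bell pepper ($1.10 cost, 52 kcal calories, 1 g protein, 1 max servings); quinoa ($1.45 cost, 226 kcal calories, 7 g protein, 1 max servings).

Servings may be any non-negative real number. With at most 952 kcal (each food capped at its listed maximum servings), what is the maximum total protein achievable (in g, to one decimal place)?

69.7 g

Protein per kcal: edamame 0.08228, milk 0.072, kidney beans 0.03636, quinoa 0.03097, bell pepper 0.01923.
Take 3 servings of edamame: uses 474 kcal, +39.0 g protein (running total 39.0 g).
Take 3 servings of milk: uses 375 kcal, +27.0 g protein (running total 66.0 g).
Take 0.4682 servings of kidney beans: uses 103 kcal, +3.7 g protein (running total 69.7 g).
Greedy by best ratio exhausts the calories allowance optimally: 69.7 g.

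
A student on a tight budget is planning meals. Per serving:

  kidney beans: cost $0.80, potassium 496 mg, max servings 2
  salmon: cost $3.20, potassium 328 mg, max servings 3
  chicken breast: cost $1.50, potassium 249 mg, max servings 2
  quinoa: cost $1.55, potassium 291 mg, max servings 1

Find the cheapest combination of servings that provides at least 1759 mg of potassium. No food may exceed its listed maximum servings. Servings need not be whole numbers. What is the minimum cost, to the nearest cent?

Cost per mg of potassium: kidney beans $0.0016, quinoa $0.0053, chicken breast $0.0060, salmon $0.0098.
Take 2 servings of kidney beans: +992.0 mg potassium for $1.60 (total $1.60, still need 767.0 mg).
Take 1 serving of quinoa: +291.0 mg potassium for $1.55 (total $3.15, still need 476.0 mg).
Take 1.912 servings of chicken breast: +476.0 mg potassium for $2.87 (total $6.02, still need 0.0 mg).
Greedy by cheapest-per-mg is optimal for a single linear constraint, so the minimum cost is $6.02.

$6.02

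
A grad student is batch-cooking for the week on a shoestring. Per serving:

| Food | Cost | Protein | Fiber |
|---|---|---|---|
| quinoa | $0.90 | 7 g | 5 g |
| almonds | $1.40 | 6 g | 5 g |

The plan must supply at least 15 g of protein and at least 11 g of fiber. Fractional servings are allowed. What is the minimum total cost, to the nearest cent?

Compare the cost at each extreme point of the feasible region.
quinoa only: max(15/7, 11/5) = 2.2 servings → $1.98.
almonds only: max(15/6, 11/5) = 2.5 servings → $3.50.
quinoa + almonds with both tight: 1.8 servings and 0.4 servings → $2.18.
So the least-cost plan costs $1.98.

$1.98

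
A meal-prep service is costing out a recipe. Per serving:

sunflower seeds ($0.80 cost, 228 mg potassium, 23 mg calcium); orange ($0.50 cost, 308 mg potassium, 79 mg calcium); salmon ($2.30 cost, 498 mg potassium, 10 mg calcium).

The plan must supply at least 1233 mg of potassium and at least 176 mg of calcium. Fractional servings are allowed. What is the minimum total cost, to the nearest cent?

$2.00

An LP optimum is at a vertex; with two nutrient constraints at most two foods are used. Check each candidate.
sunflower seeds only: max(1233/228, 176/23) = 7.652 servings → $6.12.
orange only: max(1233/308, 176/79) = 4.003 servings → $2.00.
salmon only: max(1233/498, 176/10) = 17.6 servings → $40.48.
sunflower seeds + orange with both tight: 3.953 servings and 1.077 servings → $3.70.
sunflower seeds + salmon with both targets exact would need a negative amount; discard.
orange + salmon with both tight: 2.077 servings and 1.191 servings → $3.78.
So the least-cost plan costs $2.00.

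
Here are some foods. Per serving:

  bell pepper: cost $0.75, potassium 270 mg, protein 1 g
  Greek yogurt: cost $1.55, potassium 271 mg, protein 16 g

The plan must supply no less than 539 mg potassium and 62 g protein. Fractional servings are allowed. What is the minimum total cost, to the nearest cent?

$6.01

bell pepper only: max(539/270, 62/1) = 62 servings → $46.50.
Greek yogurt only: max(539/271, 62/16) = 3.875 servings → $6.01.
bell pepper + Greek yogurt with both targets exact would need a negative amount; discard.
So the least-cost plan costs $6.01.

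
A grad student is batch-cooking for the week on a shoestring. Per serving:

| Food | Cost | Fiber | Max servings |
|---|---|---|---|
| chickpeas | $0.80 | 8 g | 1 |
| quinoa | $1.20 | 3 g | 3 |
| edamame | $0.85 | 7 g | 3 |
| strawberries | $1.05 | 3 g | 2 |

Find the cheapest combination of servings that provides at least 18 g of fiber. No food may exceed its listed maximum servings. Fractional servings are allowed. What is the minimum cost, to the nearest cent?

$2.01

Cost per g of fiber: chickpeas $0.1000, edamame $0.1214, strawberries $0.3500, quinoa $0.4000.
Take 1 serving of chickpeas: +8.0 g fiber for $0.80 (total $0.80, still need 10.0 g).
Take 1.429 servings of edamame: +10.0 g fiber for $1.21 (total $2.01, still need 0.0 g).
Filling from the cheapest source first is optimal under one linear minimum: $2.01.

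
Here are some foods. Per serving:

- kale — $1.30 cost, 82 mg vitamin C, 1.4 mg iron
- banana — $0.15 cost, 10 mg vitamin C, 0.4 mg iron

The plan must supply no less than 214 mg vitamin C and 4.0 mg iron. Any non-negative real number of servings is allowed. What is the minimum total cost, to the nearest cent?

$3.21

kale only: max(214/82, 4.0/1.4) = 2.857 servings → $3.71.
banana only: max(214/10, 4.0/0.4) = 21.4 servings → $3.21.
kale + banana with both tight: 2.426 servings and 1.511 servings → $3.38.
So the least-cost plan costs $3.21.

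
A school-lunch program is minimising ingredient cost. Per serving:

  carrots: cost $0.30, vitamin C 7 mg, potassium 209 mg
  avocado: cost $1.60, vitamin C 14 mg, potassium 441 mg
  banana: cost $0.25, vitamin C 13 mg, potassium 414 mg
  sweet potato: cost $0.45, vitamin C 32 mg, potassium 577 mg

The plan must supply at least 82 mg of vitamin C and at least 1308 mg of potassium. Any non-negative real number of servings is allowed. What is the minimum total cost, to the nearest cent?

$1.15

For a min-cost LP with two ≥-constraints, a basic feasible solution has at most two positive variables.
carrots only: max(82/7, 1308/209) = 11.71 servings → $3.51.
avocado only: max(82/14, 1308/441) = 5.857 servings → $9.37.
banana only: max(82/13, 1308/414) = 6.308 servings → $1.58.
sweet potato only: max(82/32, 1308/577) = 2.562 servings → $1.15.
carrots + avocado: intersection lies outside the first quadrant.
carrots + banana with both targets exact would need a negative amount; discard.
carrots + sweet potato: intersection lies outside the first quadrant.
avocado + banana: intersection lies outside the first quadrant.
avocado + sweet potato: intersection lies outside the first quadrant.
banana + sweet potato: intersection lies outside the first quadrant.
Cheapest feasible corner: $1.15.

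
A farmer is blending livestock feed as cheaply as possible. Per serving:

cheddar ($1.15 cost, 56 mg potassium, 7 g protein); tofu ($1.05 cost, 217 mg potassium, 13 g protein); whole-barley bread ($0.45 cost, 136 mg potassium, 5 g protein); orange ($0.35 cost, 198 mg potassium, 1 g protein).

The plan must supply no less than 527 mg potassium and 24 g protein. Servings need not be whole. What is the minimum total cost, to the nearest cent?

This is a tiny linear program; its minimum lies at a vertex of the feasible set. List the vertices and price them.
cheddar only: max(527/56, 24/7) = 9.411 servings → $10.82.
tofu only: max(527/217, 24/13) = 2.429 servings → $2.55.
whole-barley bread only: max(527/136, 24/5) = 4.8 servings → $2.16.
orange only: max(527/198, 24/1) = 24 servings → $8.40.
cheddar + tofu: the both-tight solution has a negative serving — not a feasible corner.
cheddar + whole-barley bread with both tight: 0.936 servings and 3.49 servings → $2.65.
cheddar + orange with both tight: 3.177 servings and 1.763 servings → $4.27.
tofu + whole-barley bread with both tight: 0.9209 servings and 2.406 servings → $2.05.
tofu + orange with both tight: 1.793 servings and 0.6971 servings → $2.13.
whole-barley bread + orange: intersection lies outside the first quadrant.
The minimum over all feasible corners is $2.05.

$2.05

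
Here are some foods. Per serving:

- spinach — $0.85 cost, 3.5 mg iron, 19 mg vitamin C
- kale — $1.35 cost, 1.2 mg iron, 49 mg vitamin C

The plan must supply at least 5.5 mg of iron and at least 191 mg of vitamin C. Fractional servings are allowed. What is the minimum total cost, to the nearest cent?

With two linear requirements the optimum uses one or two foods; enumerate the corners.
spinach only: max(5.5/3.5, 191/19) = 10.05 servings → $8.54.
kale only: max(5.5/1.2, 191/49) = 4.583 servings → $6.19.
spinach + kale with both tight: 0.271 servings and 3.793 servings → $5.35.
Cheapest feasible corner: $5.35.

$5.35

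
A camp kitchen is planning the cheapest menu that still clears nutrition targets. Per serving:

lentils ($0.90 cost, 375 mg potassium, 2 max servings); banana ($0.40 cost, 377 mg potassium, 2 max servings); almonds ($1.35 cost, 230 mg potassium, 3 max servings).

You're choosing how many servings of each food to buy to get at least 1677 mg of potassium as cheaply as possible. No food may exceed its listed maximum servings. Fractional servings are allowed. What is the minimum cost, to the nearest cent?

$3.62

Cost per mg of potassium: banana $0.0011, lentils $0.0024, almonds $0.0059.
Take 2 servings of banana: +754.0 mg potassium for $0.80 (total $0.80, still need 923.0 mg).
Take 2 servings of lentils: +750.0 mg potassium for $1.80 (total $2.60, still need 173.0 mg).
Take 0.7522 servings of almonds: +173.0 mg potassium for $1.02 (total $3.62, still need 0.0 mg).
Filling from the cheapest source first is optimal under one linear minimum: $3.62.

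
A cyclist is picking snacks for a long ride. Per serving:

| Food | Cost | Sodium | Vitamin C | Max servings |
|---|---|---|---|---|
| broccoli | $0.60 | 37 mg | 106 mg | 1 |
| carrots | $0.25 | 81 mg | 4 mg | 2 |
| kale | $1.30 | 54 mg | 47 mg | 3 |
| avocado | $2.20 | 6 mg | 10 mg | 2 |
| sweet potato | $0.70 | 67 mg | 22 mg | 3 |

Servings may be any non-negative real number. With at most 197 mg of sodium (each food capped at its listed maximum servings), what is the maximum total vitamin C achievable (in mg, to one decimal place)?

254.8 mg

Vitamin C per mg sodium: broccoli 2.865, avocado 1.667, kale 0.8704, sweet potato 0.3284, carrots 0.04938.
Take 1 serving of broccoli: uses 37 mg sodium, +106.0 mg vitamin C (running total 106.0 mg).
Take 2 servings of avocado: uses 12 mg sodium, +20.0 mg vitamin C (running total 126.0 mg).
Take 2.741 servings of kale: uses 148 mg sodium, +128.8 mg vitamin C (running total 254.8 mg).
Greedy by best ratio exhausts the sodium allowance optimally: 254.8 mg.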